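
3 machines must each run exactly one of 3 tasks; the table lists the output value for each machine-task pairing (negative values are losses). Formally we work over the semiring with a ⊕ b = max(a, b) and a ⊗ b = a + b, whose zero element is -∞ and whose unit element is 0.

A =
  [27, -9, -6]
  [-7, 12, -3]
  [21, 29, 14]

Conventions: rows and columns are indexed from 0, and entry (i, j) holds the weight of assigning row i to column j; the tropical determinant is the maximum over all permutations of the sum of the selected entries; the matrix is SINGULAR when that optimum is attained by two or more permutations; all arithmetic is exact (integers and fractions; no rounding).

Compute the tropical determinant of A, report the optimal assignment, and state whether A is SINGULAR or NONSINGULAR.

σ = (0, 1, 2): 27 + 12 + 14 = 53
σ = (0, 2, 1): 27 + (-3) + 29 = 53
σ = (1, 0, 2): (-9) + (-7) + 14 = -2
σ = (1, 2, 0): (-9) + (-3) + 21 = 9
σ = (2, 0, 1): (-6) + (-7) + 29 = 16
σ = (2, 1, 0): (-6) + 12 + 21 = 27
Optimal value attained by: σ = (0, 1, 2).
Answer: det⊕(A) = 53; verdict: SINGULAR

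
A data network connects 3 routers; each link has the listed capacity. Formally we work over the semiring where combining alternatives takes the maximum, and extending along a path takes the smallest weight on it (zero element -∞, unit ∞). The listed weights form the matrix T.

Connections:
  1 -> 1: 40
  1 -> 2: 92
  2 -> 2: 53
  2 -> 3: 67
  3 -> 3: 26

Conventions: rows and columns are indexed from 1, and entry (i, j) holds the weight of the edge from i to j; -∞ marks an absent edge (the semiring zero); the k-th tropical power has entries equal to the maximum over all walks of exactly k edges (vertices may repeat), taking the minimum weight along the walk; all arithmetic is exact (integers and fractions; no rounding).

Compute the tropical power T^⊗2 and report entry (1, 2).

T^⊗2:
  [40, 53, 67]
  [-∞, 53, 53]
  [-∞, -∞, 26]
Key observation: the optimum is the walk 1->2->2, with weight 92 min 53 = 53.
Optimal value attained by: walk 1->2->2.
Answer: (T^⊗2)[1][2] = 53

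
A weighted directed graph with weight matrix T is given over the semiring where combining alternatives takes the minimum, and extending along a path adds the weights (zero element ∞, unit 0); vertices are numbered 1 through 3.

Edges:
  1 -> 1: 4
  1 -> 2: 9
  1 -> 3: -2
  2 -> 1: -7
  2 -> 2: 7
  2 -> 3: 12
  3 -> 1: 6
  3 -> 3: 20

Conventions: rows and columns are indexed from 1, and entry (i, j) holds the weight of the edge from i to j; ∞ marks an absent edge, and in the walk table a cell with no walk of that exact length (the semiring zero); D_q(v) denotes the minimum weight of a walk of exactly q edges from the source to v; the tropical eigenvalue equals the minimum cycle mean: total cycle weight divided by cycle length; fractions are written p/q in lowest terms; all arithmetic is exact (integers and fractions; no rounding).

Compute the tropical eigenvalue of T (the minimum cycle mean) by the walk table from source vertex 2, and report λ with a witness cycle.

q=0: [∞, 0, ∞]
q=1: [-7, 7, 12]
q=2: [-3, 2, -9]
q=3: [-5, 6, -5]
Optimal cycle mean attained by: cycle 1->2->1, total 9 + (-7), length 2.
Answer: λ = 1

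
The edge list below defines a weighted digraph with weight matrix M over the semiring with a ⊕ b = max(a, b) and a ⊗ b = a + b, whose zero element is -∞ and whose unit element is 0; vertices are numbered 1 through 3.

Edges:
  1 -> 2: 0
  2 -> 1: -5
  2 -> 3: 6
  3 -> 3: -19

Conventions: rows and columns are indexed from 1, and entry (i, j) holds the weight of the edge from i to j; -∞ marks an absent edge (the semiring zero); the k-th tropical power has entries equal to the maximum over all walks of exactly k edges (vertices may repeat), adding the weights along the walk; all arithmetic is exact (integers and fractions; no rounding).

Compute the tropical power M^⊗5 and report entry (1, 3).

M^⊗2:
  [-5, -∞, 6]
  [-∞, -5, -13]
  [-∞, -∞, -38]
M^⊗3:
  [-∞, -5, -13]
  [-10, -∞, 1]
  [-∞, -∞, -57]
M^⊗4:
  [-10, -∞, 1]
  [-∞, -10, -18]
  [-∞, -∞, -76]
M^⊗5:
  [-∞, -10, -18]
  [-15, -∞, -4]
  [-∞, -∞, -95]
Key observation: the optimum is the walk 1->2->1->2->3->3, with weight 0 + (-5) + 0 + 6 + (-19) = -18.
Optimal value attained by: walk 1->2->1->2->3->3.
Answer: (M^⊗5)[1][3] = -18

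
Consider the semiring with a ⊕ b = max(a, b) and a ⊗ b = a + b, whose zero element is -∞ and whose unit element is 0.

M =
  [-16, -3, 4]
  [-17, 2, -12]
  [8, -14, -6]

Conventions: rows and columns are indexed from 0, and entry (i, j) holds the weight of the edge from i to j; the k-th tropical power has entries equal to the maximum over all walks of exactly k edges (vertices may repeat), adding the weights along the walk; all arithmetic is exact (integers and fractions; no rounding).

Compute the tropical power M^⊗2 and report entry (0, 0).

M^⊗2:
  [12, -1, -2]
  [-4, 4, -10]
  [2, 5, 12]
Key observation: the optimum is the walk 0->2->0, with weight 4 + 8 = 12.
Optimal value attained by: walk 0->2->0.
Answer: (M^⊗2)[0][0] = 12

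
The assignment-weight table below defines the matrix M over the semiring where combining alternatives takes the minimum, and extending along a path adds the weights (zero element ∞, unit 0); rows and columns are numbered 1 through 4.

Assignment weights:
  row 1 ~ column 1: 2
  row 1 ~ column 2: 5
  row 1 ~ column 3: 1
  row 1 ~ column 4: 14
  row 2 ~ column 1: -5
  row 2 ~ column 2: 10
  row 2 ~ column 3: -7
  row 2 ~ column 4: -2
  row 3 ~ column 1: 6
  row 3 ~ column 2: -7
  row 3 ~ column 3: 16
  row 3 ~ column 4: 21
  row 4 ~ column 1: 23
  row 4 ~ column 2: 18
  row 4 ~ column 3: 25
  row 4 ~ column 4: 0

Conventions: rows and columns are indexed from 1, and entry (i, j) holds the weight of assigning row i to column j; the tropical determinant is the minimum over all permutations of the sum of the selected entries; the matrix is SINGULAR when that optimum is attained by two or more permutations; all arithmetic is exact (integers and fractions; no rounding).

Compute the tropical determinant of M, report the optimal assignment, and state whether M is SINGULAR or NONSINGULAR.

σ = (1, 2, 3, 4): 2 + 10 + 16 + 0 = 28
σ = (1, 2, 4, 3): 2 + 10 + 21 + 25 = 58
σ = (1, 3, 2, 4): 2 + (-7) + (-7) + 0 = -12
σ = (1, 3, 4, 2): 2 + (-7) + 21 + 18 = 34
σ = (1, 4, 2, 3): 2 + (-2) + (-7) + 25 = 18
σ = (1, 4, 3, 2): 2 + (-2) + 16 + 18 = 34
σ = (2, 1, 3, 4): 5 + (-5) + 16 + 0 = 16
σ = (2, 1, 4, 3): 5 + (-5) + 21 + 25 = 46
σ = (2, 3, 1, 4): 5 + (-7) + 6 + 0 = 4
σ = (2, 3, 4, 1): 5 + (-7) + 21 + 23 = 42
σ = (2, 4, 1, 3): 5 + (-2) + 6 + 25 = 34
σ = (2, 4, 3, 1): 5 + (-2) + 16 + 23 = 42
σ = (3, 1, 2, 4): 1 + (-5) + (-7) + 0 = -11
σ = (3, 1, 4, 2): 1 + (-5) + 21 + 18 = 35
σ = (3, 2, 1, 4): 1 + 10 + 6 + 0 = 17
σ = (3, 2, 4, 1): 1 + 10 + 21 + 23 = 55
σ = (3, 4, 1, 2): 1 + (-2) + 6 + 18 = 23
σ = (3, 4, 2, 1): 1 + (-2) + (-7) + 23 = 15
σ = (4, 1, 2, 3): 14 + (-5) + (-7) + 25 = 27
σ = (4, 1, 3, 2): 14 + (-5) + 16 + 18 = 43
σ = (4, 2, 1, 3): 14 + 10 + 6 + 25 = 55
σ = (4, 2, 3, 1): 14 + 10 + 16 + 23 = 63
σ = (4, 3, 1, 2): 14 + (-7) + 6 + 18 = 31
σ = (4, 3, 2, 1): 14 + (-7) + (-7) + 23 = 23
Optimal value attained by: σ = (1, 3, 2, 4).
Answer: det⊕(M) = -12; verdict: NONSINGULAR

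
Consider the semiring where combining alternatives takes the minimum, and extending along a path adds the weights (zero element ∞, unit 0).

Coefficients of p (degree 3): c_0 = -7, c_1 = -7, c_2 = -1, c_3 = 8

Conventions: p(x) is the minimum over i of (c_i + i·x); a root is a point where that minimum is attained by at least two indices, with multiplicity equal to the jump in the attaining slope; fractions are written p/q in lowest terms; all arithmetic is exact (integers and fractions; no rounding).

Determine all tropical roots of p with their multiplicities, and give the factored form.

hull edge (i=0, c=-7) to (i=1, c=-7): slope 0, span 1
hull edge (i=1, c=-7) to (i=2, c=-1): slope 6, span 1
hull edge (i=2, c=-1) to (i=3, c=8): slope 9, span 1
Factored form: p(x) = 8 ⊗ (x ⊕ (-9)) ⊗ (x ⊕ (-6)) ⊗ (x ⊕ 0)
Answer: roots = -9 (mult 1), -6 (mult 1), 0 (mult 1)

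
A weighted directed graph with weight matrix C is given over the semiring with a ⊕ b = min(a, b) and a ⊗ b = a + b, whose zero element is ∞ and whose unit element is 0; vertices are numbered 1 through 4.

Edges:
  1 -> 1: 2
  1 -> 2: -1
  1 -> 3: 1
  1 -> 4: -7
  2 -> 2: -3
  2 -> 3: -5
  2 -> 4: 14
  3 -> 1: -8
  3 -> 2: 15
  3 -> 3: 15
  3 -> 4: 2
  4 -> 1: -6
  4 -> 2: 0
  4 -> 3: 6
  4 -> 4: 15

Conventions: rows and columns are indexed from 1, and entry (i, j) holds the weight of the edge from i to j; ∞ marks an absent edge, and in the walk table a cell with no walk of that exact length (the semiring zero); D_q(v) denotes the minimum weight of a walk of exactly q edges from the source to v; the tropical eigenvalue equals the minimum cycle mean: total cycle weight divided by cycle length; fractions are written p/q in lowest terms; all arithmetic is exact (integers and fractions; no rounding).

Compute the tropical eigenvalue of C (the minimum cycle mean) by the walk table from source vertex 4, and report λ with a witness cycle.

q=0: [∞, ∞, ∞, 0]
q=1: [-6, 0, 6, 15]
q=2: [-4, -7, -5, -13]
q=3: [-19, -13, -12, -11]
q=4: [-20, -20, -18, -26]
Optimal cycle mean attained by: cycle 1->4->1, total (-7) + (-6), length 2.
Answer: λ = -13/2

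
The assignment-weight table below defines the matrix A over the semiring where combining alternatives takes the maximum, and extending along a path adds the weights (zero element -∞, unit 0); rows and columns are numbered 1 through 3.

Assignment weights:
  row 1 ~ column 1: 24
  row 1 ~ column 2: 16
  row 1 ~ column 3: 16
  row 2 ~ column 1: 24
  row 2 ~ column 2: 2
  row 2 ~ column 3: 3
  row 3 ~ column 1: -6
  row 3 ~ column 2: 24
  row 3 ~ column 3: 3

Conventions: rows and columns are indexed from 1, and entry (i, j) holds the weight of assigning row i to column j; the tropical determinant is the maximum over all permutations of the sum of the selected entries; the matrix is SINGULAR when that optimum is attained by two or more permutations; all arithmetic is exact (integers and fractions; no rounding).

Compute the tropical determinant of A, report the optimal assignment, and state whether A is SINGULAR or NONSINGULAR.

σ = (1, 2, 3): 24 + 2 + 3 = 29
σ = (1, 3, 2): 24 + 3 + 24 = 51
σ = (2, 1, 3): 16 + 24 + 3 = 43
σ = (2, 3, 1): 16 + 3 + (-6) = 13
σ = (3, 1, 2): 16 + 24 + 24 = 64
σ = (3, 2, 1): 16 + 2 + (-6) = 12
Optimal value attained by: σ = (3, 1, 2).
Answer: det⊕(A) = 64; verdict: NONSINGULAR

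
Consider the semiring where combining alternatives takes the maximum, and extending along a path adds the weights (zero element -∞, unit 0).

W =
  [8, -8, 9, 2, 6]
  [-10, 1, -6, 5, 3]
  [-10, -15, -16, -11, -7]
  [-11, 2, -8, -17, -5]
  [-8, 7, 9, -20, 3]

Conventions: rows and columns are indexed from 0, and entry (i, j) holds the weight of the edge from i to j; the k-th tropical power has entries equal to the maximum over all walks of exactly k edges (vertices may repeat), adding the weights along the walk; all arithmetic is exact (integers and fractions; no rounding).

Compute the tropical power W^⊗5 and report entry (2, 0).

W^⊗2:
  [16, 13, 17, 10, 14]
  [-2, 10, 12, 6, 6]
  [-2, 0, 2, -8, -4]
  [-3, 3, 4, 7, 5]
  [0, 10, 12, 12, 10]
W^⊗3:
  [24, 21, 25, 18, 22]
  [6, 13, 15, 15, 13]
  [6, 3, 7, 5, 4]
  [5, 12, 14, 8, 8]
  [8, 17, 19, 15, 13]
W^⊗4:
  [32, 29, 33, 26, 30]
  [14, 20, 22, 18, 16]
  [14, 11, 15, 8, 12]
  [13, 15, 17, 17, 15]
  [16, 20, 22, 22, 20]
W^⊗5:
  [40, 37, 41, 34, 38]
  [22, 23, 25, 25, 23]
  [22, 19, 23, 16, 20]
  [21, 22, 24, 20, 19]
  [24, 27, 29, 25, 23]
Key observation: the optimum is the walk 2->0->0->0->0->0, with weight (-10) + 8 + 8 + 8 + 8 = 22.
Optimal value attained by: walk 2->0->0->0->0->0.
Answer: (W^⊗5)[2][0] = 22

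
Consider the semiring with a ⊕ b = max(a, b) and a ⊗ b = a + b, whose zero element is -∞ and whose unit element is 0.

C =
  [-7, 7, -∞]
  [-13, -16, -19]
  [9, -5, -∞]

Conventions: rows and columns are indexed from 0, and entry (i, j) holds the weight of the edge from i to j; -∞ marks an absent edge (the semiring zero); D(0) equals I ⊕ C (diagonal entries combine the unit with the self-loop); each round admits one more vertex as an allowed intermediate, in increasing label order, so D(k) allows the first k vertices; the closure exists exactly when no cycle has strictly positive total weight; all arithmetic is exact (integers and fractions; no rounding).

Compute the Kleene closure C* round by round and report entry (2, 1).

D(0):
  [0, 7, -∞]
  [-13, 0, -19]
  [9, -5, 0]
D(1):
  [0, 7, -∞]
  [-13, 0, -19]
  [9, 16, 0]
D(2):
  [0, 7, -12]
  [-13, 0, -19]
  [9, 16, 0]
D(3):
  [0, 7, -12]
  [-10, 0, -19]
  [9, 16, 0]
Answer: C*[2][1] = 16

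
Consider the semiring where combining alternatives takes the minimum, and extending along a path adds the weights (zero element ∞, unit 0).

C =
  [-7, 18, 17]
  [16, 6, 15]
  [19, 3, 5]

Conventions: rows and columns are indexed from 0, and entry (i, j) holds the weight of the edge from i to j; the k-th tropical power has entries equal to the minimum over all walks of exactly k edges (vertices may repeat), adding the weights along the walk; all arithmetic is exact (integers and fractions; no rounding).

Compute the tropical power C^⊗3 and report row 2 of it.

C^⊗2:
  [-14, 11, 10]
  [9, 12, 20]
  [12, 8, 10]
C^⊗3:
  [-21, 4, 3]
  [2, 18, 25]
  [5, 13, 15]
Answer: row 2 of C^⊗3 = [5, 13, 15]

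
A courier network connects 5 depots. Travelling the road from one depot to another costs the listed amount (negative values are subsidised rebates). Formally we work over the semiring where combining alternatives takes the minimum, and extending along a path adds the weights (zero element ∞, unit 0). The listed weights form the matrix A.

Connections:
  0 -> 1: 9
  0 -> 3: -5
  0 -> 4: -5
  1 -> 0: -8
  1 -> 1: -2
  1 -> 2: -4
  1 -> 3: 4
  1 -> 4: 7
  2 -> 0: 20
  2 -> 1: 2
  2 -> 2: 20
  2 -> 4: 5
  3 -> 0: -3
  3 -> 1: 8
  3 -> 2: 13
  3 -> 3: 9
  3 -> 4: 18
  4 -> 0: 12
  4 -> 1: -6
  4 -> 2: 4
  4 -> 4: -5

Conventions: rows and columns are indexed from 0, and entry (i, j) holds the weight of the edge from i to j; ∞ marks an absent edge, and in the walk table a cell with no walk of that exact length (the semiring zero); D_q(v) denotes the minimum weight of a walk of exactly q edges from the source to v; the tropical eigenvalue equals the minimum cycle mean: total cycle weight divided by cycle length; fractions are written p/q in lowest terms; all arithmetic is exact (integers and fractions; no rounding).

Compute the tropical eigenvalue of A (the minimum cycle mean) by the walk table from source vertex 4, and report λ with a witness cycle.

q=0: [∞, ∞, ∞, ∞, 0]
q=1: [12, -6, 4, ∞, -5]
q=2: [-14, -11, -10, -2, -10]
q=3: [-19, -16, -15, -19, -19]
q=4: [-24, -25, -20, -24, -24]
q=5: [-33, -30, -29, -29, -29]
Optimal cycle mean attained by: cycle 0->4->1->0, total (-5) + (-6) + (-8), length 3.
Answer: λ = -19/3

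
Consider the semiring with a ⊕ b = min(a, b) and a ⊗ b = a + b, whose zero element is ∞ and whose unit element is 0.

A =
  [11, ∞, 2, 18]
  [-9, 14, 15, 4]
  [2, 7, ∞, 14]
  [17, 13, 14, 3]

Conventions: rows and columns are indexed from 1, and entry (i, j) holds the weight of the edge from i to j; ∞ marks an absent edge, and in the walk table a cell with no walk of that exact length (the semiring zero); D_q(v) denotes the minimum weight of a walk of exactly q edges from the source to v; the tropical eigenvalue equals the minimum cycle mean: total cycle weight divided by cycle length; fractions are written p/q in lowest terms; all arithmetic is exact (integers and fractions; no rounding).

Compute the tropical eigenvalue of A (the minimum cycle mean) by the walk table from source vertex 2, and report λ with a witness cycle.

q=0: [∞, 0, ∞, ∞]
q=1: [-9, 14, 15, 4]
q=2: [2, 17, -7, 7]
q=3: [-5, 0, 4, 7]
q=4: [-9, 11, -3, 4]
Optimal cycle mean attained by: cycle 1->3->2->1, total 2 + 7 + (-9), length 3.
Answer: λ = 0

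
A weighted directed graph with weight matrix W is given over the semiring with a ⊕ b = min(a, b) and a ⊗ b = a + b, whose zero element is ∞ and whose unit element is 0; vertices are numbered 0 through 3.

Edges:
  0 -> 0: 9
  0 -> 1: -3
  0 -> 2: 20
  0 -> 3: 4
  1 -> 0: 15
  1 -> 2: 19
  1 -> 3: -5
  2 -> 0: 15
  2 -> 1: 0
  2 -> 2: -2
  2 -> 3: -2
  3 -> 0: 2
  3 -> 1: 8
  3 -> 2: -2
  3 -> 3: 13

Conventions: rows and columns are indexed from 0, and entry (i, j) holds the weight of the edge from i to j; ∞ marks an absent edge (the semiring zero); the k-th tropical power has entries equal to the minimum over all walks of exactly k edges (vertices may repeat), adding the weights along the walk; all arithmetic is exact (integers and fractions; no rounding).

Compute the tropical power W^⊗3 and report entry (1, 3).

W^⊗2:
  [6, 6, 2, -8]
  [-3, 3, -7, 8]
  [0, -2, -4, -5]
  [11, -2, -4, -4]
W^⊗3:
  [-6, 0, -10, 0]
  [6, -7, -9, -9]
  [-3, -4, -7, -7]
  [-2, -4, -6, -7]
Key observation: the optimum is the walk 1->3->2->3, with weight (-5) + (-2) + (-2) = -9.
Optimal value attained by: walk 1->3->2->3.
Answer: (W^⊗3)[1][3] = -9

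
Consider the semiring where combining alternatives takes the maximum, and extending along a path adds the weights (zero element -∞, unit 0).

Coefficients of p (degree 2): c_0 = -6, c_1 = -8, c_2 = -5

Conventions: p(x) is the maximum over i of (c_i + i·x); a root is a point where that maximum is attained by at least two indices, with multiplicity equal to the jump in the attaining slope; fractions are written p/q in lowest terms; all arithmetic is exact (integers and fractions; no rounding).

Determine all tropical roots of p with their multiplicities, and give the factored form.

hull edge (i=0, c=-6) to (i=2, c=-5): slope 1/2, span 2
Factored form: p(x) = -5 ⊗ (x ⊕ (-1/2)) ⊗ (x ⊕ (-1/2))
Answer: roots = -1/2 (mult 2)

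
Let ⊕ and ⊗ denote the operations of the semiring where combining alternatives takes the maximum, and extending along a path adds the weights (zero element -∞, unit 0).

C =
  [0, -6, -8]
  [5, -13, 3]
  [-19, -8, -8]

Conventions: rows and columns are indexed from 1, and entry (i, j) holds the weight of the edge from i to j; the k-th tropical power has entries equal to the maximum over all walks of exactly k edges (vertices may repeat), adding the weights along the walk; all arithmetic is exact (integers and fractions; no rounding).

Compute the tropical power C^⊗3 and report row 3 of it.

C^⊗2:
  [0, -6, -3]
  [5, -1, -3]
  [-3, -16, -5]
C^⊗3:
  [0, -6, -3]
  [5, -1, 2]
  [-3, -9, -11]
Answer: row 3 of C^⊗3 = [-3, -9, -11]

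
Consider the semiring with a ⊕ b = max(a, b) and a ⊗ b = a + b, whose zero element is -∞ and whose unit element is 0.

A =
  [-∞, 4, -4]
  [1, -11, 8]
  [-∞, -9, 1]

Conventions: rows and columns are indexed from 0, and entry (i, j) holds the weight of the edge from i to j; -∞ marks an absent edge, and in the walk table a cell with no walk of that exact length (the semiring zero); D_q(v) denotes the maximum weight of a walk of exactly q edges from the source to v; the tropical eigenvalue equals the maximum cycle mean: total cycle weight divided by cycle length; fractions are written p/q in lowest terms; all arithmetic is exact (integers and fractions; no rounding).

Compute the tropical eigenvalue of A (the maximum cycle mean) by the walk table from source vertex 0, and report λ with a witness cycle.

q=0: [0, -∞, -∞]
q=1: [-∞, 4, -4]
q=2: [5, -7, 12]
q=3: [-6, 9, 13]
Optimal cycle mean attained by: cycle 0->1->0, total 4 + 1, length 2.
Answer: λ = 5/2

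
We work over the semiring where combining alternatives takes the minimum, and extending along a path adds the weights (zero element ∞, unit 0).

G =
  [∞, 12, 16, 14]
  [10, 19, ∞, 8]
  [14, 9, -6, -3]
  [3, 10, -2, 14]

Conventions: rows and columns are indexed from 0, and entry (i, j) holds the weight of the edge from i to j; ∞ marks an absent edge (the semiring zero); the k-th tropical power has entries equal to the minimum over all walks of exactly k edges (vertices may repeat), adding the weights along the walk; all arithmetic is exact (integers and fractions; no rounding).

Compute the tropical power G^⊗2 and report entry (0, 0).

G^⊗2:
  [17, 24, 10, 13]
  [11, 18, 6, 22]
  [0, 3, -12, -9]
  [12, 7, -8, -5]
Key observation: the optimum is the walk 0->3->0, with weight 14 + 3 = 17.
Optimal value attained by: walk 0->3->0.
Answer: (G^⊗2)[0][0] = 17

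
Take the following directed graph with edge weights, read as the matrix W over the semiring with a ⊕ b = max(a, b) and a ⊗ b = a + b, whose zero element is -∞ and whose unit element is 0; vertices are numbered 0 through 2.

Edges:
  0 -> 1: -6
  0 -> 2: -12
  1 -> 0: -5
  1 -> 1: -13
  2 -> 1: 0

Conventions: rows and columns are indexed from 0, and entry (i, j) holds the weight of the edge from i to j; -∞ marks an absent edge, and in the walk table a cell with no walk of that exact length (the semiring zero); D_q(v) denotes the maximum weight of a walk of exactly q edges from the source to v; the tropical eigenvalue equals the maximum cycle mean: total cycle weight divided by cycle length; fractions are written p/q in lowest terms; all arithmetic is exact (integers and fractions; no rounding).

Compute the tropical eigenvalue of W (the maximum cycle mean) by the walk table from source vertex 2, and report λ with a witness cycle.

q=0: [-∞, -∞, 0]
q=1: [-∞, 0, -∞]
q=2: [-5, -13, -∞]
q=3: [-18, -11, -17]
Optimal cycle mean attained by: cycle 0->1->0, total (-6) + (-5), length 2.
Answer: λ = -11/2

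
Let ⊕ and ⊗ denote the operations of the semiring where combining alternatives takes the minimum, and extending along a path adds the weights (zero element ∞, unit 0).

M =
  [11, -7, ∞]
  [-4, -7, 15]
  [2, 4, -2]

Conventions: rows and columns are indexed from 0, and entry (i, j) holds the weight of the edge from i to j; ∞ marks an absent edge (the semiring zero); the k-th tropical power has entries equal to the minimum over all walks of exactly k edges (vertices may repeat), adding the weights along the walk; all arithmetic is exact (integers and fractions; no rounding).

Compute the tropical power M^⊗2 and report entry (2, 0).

M^⊗2:
  [-11, -14, 8]
  [-11, -14, 8]
  [0, -5, -4]
Key observation: the optimum is the walk 2->1->0, with weight 4 + (-4) = 0.
Optimal value attained by: walk 2->1->0.
Answer: (M^⊗2)[2][0] = 0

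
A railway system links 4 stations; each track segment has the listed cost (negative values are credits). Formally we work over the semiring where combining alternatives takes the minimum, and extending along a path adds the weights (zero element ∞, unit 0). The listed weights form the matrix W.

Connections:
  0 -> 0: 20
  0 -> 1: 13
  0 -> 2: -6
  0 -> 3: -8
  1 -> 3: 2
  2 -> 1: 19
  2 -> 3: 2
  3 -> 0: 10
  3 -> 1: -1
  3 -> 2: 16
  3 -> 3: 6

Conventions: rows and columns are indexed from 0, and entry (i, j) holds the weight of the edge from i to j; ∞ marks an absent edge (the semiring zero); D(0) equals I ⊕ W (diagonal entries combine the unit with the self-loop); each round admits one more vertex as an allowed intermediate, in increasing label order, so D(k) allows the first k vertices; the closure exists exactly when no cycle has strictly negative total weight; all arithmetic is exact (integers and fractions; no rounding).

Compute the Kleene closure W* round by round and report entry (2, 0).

D(0):
  [0, 13, -6, -8]
  [∞, 0, ∞, 2]
  [∞, 19, 0, 2]
  [10, -1, 16, 0]
D(1):
  [0, 13, -6, -8]
  [∞, 0, ∞, 2]
  [∞, 19, 0, 2]
  [10, -1, 4, 0]
D(2):
  [0, 13, -6, -8]
  [∞, 0, ∞, 2]
  [∞, 19, 0, 2]
  [10, -1, 4, 0]
D(3):
  [0, 13, -6, -8]
  [∞, 0, ∞, 2]
  [∞, 19, 0, 2]
  [10, -1, 4, 0]
D(4):
  [0, -9, -6, -8]
  [12, 0, 6, 2]
  [12, 1, 0, 2]
  [10, -1, 4, 0]
Answer: W*[2][0] = 12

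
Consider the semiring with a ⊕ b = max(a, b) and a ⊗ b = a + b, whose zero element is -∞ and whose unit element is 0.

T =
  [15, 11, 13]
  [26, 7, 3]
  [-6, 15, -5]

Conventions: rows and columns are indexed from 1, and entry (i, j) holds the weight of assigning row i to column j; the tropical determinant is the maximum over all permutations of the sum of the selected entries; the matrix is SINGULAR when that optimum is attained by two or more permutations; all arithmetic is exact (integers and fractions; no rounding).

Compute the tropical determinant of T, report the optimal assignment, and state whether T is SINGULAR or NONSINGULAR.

σ = (1, 2, 3): 15 + 7 + (-5) = 17
σ = (1, 3, 2): 15 + 3 + 15 = 33
σ = (2, 1, 3): 11 + 26 + (-5) = 32
σ = (2, 3, 1): 11 + 3 + (-6) = 8
σ = (3, 1, 2): 13 + 26 + 15 = 54
σ = (3, 2, 1): 13 + 7 + (-6) = 14
Optimal value attained by: σ = (3, 1, 2).
Answer: det⊕(T) = 54; verdict: NONSINGULAR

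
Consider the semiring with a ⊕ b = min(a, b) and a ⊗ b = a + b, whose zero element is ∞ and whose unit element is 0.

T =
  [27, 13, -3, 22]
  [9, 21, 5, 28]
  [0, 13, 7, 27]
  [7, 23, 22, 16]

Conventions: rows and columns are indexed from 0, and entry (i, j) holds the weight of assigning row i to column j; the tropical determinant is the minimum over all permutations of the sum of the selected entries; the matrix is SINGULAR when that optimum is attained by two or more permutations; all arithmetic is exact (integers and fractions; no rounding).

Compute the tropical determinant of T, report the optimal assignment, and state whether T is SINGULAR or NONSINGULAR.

σ = (0, 1, 2, 3): 27 + 21 + 7 + 16 = 71
σ = (0, 1, 3, 2): 27 + 21 + 27 + 22 = 97
σ = (0, 2, 1, 3): 27 + 5 + 13 + 16 = 61
σ = (0, 2, 3, 1): 27 + 5 + 27 + 23 = 82
σ = (0, 3, 1, 2): 27 + 28 + 13 + 22 = 90
σ = (0, 3, 2, 1): 27 + 28 + 7 + 23 = 85
σ = (1, 0, 2, 3): 13 + 9 + 7 + 16 = 45
σ = (1, 0, 3, 2): 13 + 9 + 27 + 22 = 71
σ = (1, 2, 0, 3): 13 + 5 + 0 + 16 = 34
σ = (1, 2, 3, 0): 13 + 5 + 27 + 7 = 52
σ = (1, 3, 0, 2): 13 + 28 + 0 + 22 = 63
σ = (1, 3, 2, 0): 13 + 28 + 7 + 7 = 55
σ = (2, 0, 1, 3): (-3) + 9 + 13 + 16 = 35
σ = (2, 0, 3, 1): (-3) + 9 + 27 + 23 = 56
σ = (2, 1, 0, 3): (-3) + 21 + 0 + 16 = 34
σ = (2, 1, 3, 0): (-3) + 21 + 27 + 7 = 52
σ = (2, 3, 0, 1): (-3) + 28 + 0 + 23 = 48
σ = (2, 3, 1, 0): (-3) + 28 + 13 + 7 = 45
σ = (3, 0, 1, 2): 22 + 9 + 13 + 22 = 66
σ = (3, 0, 2, 1): 22 + 9 + 7 + 23 = 61
σ = (3, 1, 0, 2): 22 + 21 + 0 + 22 = 65
σ = (3, 1, 2, 0): 22 + 21 + 7 + 7 = 57
σ = (3, 2, 0, 1): 22 + 5 + 0 + 23 = 50
σ = (3, 2, 1, 0): 22 + 5 + 13 + 7 = 47
Optimal value attained by: σ = (1, 2, 0, 3).
Answer: det⊕(T) = 34; verdict: SINGULAR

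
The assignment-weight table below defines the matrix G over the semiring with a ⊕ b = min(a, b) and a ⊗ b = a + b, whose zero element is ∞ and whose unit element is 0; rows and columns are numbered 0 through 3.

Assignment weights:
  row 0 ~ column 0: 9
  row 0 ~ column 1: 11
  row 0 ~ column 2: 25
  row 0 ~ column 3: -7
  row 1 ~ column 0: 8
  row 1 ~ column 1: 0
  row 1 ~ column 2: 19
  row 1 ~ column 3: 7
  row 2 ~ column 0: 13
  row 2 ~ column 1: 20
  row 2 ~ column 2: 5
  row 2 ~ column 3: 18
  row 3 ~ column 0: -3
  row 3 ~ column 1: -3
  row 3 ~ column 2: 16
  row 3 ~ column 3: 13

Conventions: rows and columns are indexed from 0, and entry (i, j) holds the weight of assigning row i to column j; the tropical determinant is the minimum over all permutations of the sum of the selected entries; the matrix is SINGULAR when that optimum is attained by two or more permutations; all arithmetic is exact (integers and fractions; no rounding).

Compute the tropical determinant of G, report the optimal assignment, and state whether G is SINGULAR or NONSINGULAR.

σ = (0, 1, 2, 3): 9 + 0 + 5 + 13 = 27
σ = (0, 1, 3, 2): 9 + 0 + 18 + 16 = 43
σ = (0, 2, 1, 3): 9 + 19 + 20 + 13 = 61
σ = (0, 2, 3, 1): 9 + 19 + 18 + (-3) = 43
σ = (0, 3, 1, 2): 9 + 7 + 20 + 16 = 52
σ = (0, 3, 2, 1): 9 + 7 + 5 + (-3) = 18
σ = (1, 0, 2, 3): 11 + 8 + 5 + 13 = 37
σ = (1, 0, 3, 2): 11 + 8 + 18 + 16 = 53
σ = (1, 2, 0, 3): 11 + 19 + 13 + 13 = 56
σ = (1, 2, 3, 0): 11 + 19 + 18 + (-3) = 45
σ = (1, 3, 0, 2): 11 + 7 + 13 + 16 = 47
σ = (1, 3, 2, 0): 11 + 7 + 5 + (-3) = 20
σ = (2, 0, 1, 3): 25 + 8 + 20 + 13 = 66
σ = (2, 0, 3, 1): 25 + 8 + 18 + (-3) = 48
σ = (2, 1, 0, 3): 25 + 0 + 13 + 13 = 51
σ = (2, 1, 3, 0): 25 + 0 + 18 + (-3) = 40
σ = (2, 3, 0, 1): 25 + 7 + 13 + (-3) = 42
σ = (2, 3, 1, 0): 25 + 7 + 20 + (-3) = 49
σ = (3, 0, 1, 2): (-7) + 8 + 20 + 16 = 37
σ = (3, 0, 2, 1): (-7) + 8 + 5 + (-3) = 3
σ = (3, 1, 0, 2): (-7) + 0 + 13 + 16 = 22
σ = (3, 1, 2, 0): (-7) + 0 + 5 + (-3) = -5
σ = (3, 2, 0, 1): (-7) + 19 + 13 + (-3) = 22
σ = (3, 2, 1, 0): (-7) + 19 + 20 + (-3) = 29
Optimal value attained by: σ = (3, 1, 2, 0).
Answer: det⊕(G) = -5; verdict: NONSINGULAR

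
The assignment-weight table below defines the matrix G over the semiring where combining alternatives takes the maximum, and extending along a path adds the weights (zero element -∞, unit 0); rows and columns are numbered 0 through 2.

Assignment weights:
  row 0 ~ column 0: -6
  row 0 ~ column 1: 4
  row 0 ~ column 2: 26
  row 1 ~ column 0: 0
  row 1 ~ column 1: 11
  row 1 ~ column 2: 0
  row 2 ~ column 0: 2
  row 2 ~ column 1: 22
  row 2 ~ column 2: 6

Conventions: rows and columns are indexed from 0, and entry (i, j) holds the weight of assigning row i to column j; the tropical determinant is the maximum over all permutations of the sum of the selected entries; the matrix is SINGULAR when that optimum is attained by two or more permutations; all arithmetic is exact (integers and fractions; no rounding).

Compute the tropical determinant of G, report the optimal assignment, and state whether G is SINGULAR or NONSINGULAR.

σ = (0, 1, 2): (-6) + 11 + 6 = 11
σ = (0, 2, 1): (-6) + 0 + 22 = 16
σ = (1, 0, 2): 4 + 0 + 6 = 10
σ = (1, 2, 0): 4 + 0 + 2 = 6
σ = (2, 0, 1): 26 + 0 + 22 = 48
σ = (2, 1, 0): 26 + 11 + 2 = 39
Optimal value attained by: σ = (2, 0, 1).
Answer: det⊕(G) = 48; verdict: NONSINGULAR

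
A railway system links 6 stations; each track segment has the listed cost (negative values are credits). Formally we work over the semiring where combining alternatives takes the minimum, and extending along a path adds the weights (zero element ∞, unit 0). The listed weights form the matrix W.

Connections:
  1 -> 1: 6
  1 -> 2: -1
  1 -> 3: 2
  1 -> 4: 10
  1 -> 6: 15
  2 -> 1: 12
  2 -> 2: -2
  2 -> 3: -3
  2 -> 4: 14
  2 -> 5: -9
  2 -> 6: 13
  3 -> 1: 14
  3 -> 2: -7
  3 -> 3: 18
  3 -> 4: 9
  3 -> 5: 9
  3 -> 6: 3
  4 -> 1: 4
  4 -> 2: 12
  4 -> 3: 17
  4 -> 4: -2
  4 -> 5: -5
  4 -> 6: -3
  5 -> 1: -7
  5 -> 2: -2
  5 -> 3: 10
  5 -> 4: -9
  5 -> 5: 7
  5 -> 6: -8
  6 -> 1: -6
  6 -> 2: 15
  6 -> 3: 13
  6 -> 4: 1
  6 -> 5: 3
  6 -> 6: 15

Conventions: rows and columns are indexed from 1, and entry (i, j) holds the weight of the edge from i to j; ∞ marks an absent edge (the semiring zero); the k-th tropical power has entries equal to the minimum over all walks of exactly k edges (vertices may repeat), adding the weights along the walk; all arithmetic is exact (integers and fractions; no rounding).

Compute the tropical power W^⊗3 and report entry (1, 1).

W^⊗2:
  [9, -5, -4, 8, -10, 5]
  [-16, -11, -5, -18, -11, -17]
  [-3, -9, -10, 0, -16, 1]
  [-12, -7, 5, -14, -7, -13]
  [-14, -8, -5, -11, -14, -12]
  [-4, -7, -4, -6, -4, -5]
W^⊗3:
  [-17, -12, -8, -19, -14, -18]
  [-23, -17, -14, -20, -23, -21]
  [-23, -18, -12, -25, -18, -24]
  [-19, -13, -10, -16, -19, -17]
  [-21, -16, -12, -23, -17, -22]
  [-11, -11, -10, -13, -16, -12]
Key observation: the optimum is the walk 1->2->5->1, with weight (-1) + (-9) + (-7) = -17.
Optimal value attained by: walk 1->2->5->1.
Answer: (W^⊗3)[1][1] = -17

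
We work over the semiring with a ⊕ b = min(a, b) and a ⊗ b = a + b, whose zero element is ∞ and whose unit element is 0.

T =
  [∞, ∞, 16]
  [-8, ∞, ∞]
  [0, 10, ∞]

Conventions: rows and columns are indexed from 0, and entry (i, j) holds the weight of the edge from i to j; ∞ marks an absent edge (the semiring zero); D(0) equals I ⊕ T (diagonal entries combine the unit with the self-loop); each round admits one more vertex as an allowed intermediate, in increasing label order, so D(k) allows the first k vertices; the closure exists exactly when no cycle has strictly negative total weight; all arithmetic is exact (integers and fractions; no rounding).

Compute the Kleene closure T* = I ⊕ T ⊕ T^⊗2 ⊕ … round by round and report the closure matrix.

D(0):
  [0, ∞, 16]
  [-8, 0, ∞]
  [0, 10, 0]
D(1):
  [0, ∞, 16]
  [-8, 0, 8]
  [0, 10, 0]
D(2):
  [0, ∞, 16]
  [-8, 0, 8]
  [0, 10, 0]
D(3):
  [0, 26, 16]
  [-8, 0, 8]
  [0, 10, 0]
Answer: T* = [[0, 26, 16], [-8, 0, 8], [0, 10, 0]]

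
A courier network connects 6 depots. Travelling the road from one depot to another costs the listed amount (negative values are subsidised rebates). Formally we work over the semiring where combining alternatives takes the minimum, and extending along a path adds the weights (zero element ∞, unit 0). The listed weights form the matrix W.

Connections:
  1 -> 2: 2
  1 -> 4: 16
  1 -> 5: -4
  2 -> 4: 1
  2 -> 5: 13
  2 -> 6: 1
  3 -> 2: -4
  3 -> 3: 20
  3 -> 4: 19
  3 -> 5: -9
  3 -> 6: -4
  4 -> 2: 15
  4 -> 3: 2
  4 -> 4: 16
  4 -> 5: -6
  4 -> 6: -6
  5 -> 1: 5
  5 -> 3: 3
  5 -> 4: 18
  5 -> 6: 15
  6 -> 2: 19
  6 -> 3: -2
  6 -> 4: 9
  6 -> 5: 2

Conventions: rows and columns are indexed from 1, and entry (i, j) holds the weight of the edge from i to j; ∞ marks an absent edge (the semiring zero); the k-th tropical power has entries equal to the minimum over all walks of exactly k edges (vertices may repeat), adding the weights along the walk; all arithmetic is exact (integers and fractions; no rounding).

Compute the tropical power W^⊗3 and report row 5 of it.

W^⊗2:
  [1, 31, -1, 3, 10, 3]
  [18, 16, -1, 10, -5, -5]
  [-4, 15, -6, -3, -2, -3]
  [-1, -2, -8, 3, -7, -2]
  [∞, -1, 13, 21, -6, -1]
  [7, -6, 5, 17, -11, -6]
W^⊗3:
  [15, -5, 1, 12, -10, -5]
  [0, -5, -7, 4, -10, -5]
  [3, -10, -5, 6, -15, -10]
  [-2, -12, -4, -1, -17, -12]
  [-1, 9, -3, 0, 1, 0]
  [-6, 1, -8, -5, -4, -5]
Answer: row 5 of W^⊗3 = [-1, 9, -3, 0, 1, 0]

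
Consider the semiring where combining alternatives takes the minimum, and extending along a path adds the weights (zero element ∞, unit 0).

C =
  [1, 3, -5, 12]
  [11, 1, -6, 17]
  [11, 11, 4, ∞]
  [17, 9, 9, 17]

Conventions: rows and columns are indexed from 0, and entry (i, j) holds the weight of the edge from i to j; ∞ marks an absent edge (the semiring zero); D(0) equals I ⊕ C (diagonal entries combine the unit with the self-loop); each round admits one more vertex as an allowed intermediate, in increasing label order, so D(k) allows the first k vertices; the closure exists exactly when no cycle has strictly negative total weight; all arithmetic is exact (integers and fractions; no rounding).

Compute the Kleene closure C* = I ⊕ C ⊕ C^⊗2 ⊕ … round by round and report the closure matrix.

D(0):
  [0, 3, -5, 12]
  [11, 0, -6, 17]
  [11, 11, 0, ∞]
  [17, 9, 9, 0]
D(1):
  [0, 3, -5, 12]
  [11, 0, -6, 17]
  [11, 11, 0, 23]
  [17, 9, 9, 0]
D(2):
  [0, 3, -5, 12]
  [11, 0, -6, 17]
  [11, 11, 0, 23]
  [17, 9, 3, 0]
D(3):
  [0, 3, -5, 12]
  [5, 0, -6, 17]
  [11, 11, 0, 23]
  [14, 9, 3, 0]
D(4):
  [0, 3, -5, 12]
  [5, 0, -6, 17]
  [11, 11, 0, 23]
  [14, 9, 3, 0]
Answer: C* = [[0, 3, -5, 12], [5, 0, -6, 17], [11, 11, 0, 23], [14, 9, 3, 0]]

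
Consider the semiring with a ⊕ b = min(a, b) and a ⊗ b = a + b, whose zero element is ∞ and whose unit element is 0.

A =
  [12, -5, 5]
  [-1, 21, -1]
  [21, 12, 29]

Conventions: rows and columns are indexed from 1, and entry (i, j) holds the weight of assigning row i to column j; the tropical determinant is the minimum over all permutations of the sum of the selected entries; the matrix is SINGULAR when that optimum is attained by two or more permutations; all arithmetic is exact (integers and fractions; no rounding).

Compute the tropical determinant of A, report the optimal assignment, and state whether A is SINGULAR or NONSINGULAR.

σ = (1, 2, 3): 12 + 21 + 29 = 62
σ = (1, 3, 2): 12 + (-1) + 12 = 23
σ = (2, 1, 3): (-5) + (-1) + 29 = 23
σ = (2, 3, 1): (-5) + (-1) + 21 = 15
σ = (3, 1, 2): 5 + (-1) + 12 = 16
σ = (3, 2, 1): 5 + 21 + 21 = 47
Optimal value attained by: σ = (2, 3, 1).
Answer: det⊕(A) = 15; verdict: NONSINGULAR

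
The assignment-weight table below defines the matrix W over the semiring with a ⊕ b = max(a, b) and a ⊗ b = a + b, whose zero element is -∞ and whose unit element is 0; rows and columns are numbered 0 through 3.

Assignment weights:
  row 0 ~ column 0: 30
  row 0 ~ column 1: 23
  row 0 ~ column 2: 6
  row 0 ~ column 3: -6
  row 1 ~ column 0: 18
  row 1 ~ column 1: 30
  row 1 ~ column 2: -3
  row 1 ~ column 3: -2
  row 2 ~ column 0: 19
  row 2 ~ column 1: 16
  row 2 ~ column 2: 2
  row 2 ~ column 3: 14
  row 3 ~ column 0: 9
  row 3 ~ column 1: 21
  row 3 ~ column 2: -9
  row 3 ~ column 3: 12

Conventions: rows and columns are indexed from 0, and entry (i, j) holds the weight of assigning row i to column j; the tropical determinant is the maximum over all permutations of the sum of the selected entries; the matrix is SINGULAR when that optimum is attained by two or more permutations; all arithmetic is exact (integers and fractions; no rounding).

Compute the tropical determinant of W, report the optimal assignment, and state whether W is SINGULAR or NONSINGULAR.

σ = (0, 1, 2, 3): 30 + 30 + 2 + 12 = 74
σ = (0, 1, 3, 2): 30 + 30 + 14 + (-9) = 65
σ = (0, 2, 1, 3): 30 + (-3) + 16 + 12 = 55
σ = (0, 2, 3, 1): 30 + (-3) + 14 + 21 = 62
σ = (0, 3, 1, 2): 30 + (-2) + 16 + (-9) = 35
σ = (0, 3, 2, 1): 30 + (-2) + 2 + 21 = 51
σ = (1, 0, 2, 3): 23 + 18 + 2 + 12 = 55
σ = (1, 0, 3, 2): 23 + 18 + 14 + (-9) = 46
σ = (1, 2, 0, 3): 23 + (-3) + 19 + 12 = 51
σ = (1, 2, 3, 0): 23 + (-3) + 14 + 9 = 43
σ = (1, 3, 0, 2): 23 + (-2) + 19 + (-9) = 31
σ = (1, 3, 2, 0): 23 + (-2) + 2 + 9 = 32
σ = (2, 0, 1, 3): 6 + 18 + 16 + 12 = 52
σ = (2, 0, 3, 1): 6 + 18 + 14 + 21 = 59
σ = (2, 1, 0, 3): 6 + 30 + 19 + 12 = 67
σ = (2, 1, 3, 0): 6 + 30 + 14 + 9 = 59
σ = (2, 3, 0, 1): 6 + (-2) + 19 + 21 = 44
σ = (2, 3, 1, 0): 6 + (-2) + 16 + 9 = 29
σ = (3, 0, 1, 2): (-6) + 18 + 16 + (-9) = 19
σ = (3, 0, 2, 1): (-6) + 18 + 2 + 21 = 35
σ = (3, 1, 0, 2): (-6) + 30 + 19 + (-9) = 34
σ = (3, 1, 2, 0): (-6) + 30 + 2 + 9 = 35
σ = (3, 2, 0, 1): (-6) + (-3) + 19 + 21 = 31
σ = (3, 2, 1, 0): (-6) + (-3) + 16 + 9 = 16
Optimal value attained by: σ = (0, 1, 2, 3).
Answer: det⊕(W) = 74; verdict: NONSINGULAR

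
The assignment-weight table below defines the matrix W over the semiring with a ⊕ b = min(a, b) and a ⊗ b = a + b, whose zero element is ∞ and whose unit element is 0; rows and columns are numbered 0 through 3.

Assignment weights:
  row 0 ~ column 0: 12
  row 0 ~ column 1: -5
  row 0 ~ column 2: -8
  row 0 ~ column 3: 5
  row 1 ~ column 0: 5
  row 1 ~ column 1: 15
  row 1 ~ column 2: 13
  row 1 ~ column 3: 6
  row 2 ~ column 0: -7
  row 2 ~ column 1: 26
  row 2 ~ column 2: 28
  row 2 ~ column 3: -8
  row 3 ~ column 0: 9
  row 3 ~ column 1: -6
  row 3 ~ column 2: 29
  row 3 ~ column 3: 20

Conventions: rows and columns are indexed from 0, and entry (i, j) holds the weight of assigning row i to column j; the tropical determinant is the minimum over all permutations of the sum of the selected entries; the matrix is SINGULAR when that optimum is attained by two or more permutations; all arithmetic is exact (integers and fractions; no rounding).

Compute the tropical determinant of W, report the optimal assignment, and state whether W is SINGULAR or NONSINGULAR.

σ = (0, 1, 2, 3): 12 + 15 + 28 + 20 = 75
σ = (0, 1, 3, 2): 12 + 15 + (-8) + 29 = 48
σ = (0, 2, 1, 3): 12 + 13 + 26 + 20 = 71
σ = (0, 2, 3, 1): 12 + 13 + (-8) + (-6) = 11
σ = (0, 3, 1, 2): 12 + 6 + 26 + 29 = 73
σ = (0, 3, 2, 1): 12 + 6 + 28 + (-6) = 40
σ = (1, 0, 2, 3): (-5) + 5 + 28 + 20 = 48
σ = (1, 0, 3, 2): (-5) + 5 + (-8) + 29 = 21
σ = (1, 2, 0, 3): (-5) + 13 + (-7) + 20 = 21
σ = (1, 2, 3, 0): (-5) + 13 + (-8) + 9 = 9
σ = (1, 3, 0, 2): (-5) + 6 + (-7) + 29 = 23
σ = (1, 3, 2, 0): (-5) + 6 + 28 + 9 = 38
σ = (2, 0, 1, 3): (-8) + 5 + 26 + 20 = 43
σ = (2, 0, 3, 1): (-8) + 5 + (-8) + (-6) = -17
σ = (2, 1, 0, 3): (-8) + 15 + (-7) + 20 = 20
σ = (2, 1, 3, 0): (-8) + 15 + (-8) + 9 = 8
σ = (2, 3, 0, 1): (-8) + 6 + (-7) + (-6) = -15
σ = (2, 3, 1, 0): (-8) + 6 + 26 + 9 = 33
σ = (3, 0, 1, 2): 5 + 5 + 26 + 29 = 65
σ = (3, 0, 2, 1): 5 + 5 + 28 + (-6) = 32
σ = (3, 1, 0, 2): 5 + 15 + (-7) + 29 = 42
σ = (3, 1, 2, 0): 5 + 15 + 28 + 9 = 57
σ = (3, 2, 0, 1): 5 + 13 + (-7) + (-6) = 5
σ = (3, 2, 1, 0): 5 + 13 + 26 + 9 = 53
Optimal value attained by: σ = (2, 0, 3, 1).
Answer: det⊕(W) = -17; verdict: NONSINGULAR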